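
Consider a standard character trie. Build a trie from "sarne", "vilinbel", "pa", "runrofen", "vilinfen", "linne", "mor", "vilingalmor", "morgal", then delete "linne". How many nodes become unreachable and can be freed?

5

After clearing the end-marker at "linne", prune upward until reaching a node still needed by another word.
No other word shares any prefix with "linne", so all 5 of its nodes go.
Nodes removed: 5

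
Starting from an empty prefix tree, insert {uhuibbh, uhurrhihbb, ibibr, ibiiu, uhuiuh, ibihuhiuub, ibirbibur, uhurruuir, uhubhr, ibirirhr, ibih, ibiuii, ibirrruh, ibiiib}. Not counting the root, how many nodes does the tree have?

Insert word by word; a character creates a node only if that edge doesn't already exist:
  "uhuibbh" → 7 new (u, h, u, i, b, b, h)
  "uhurrhihbb" → prefix "uhu" already present; 7 new (r, r, h, i, h, b, b)
  "ibibr" → 5 new (i, b, i, b, r)
  "ibiiu" → prefix "ibi" already present; 2 new (i, u)
  "uhuiuh" → prefix "uhui" already present; 2 new (u, h)
  "ibihuhiuub" → prefix "ibi" already present; 7 new (h, u, h, i, u, u, b)
  "ibirbibur" → prefix "ibi" already present; 6 new (r, b, i, b, u, r)
  "uhurruuir" → prefix "uhurr" already present; 4 new (u, u, i, r)
  "uhubhr" → prefix "uhu" already present; 3 new (b, h, r)
  "ibirirhr" → prefix "ibir" already present; 4 new (i, r, h, r)
  "ibih" → prefix "ibih" already present; 0 new (none)
  "ibiuii" → prefix "ibi" already present; 3 new (u, i, i)
  "ibirrruh" → prefix "ibir" already present; 4 new (r, r, u, h)
  "ibiiib" → prefix "ibii" already present; 2 new (i, b)
Total nodes = 7 + 7 + 5 + 2 + 2 + 7 + 6 + 4 + 3 + 4 + 0 + 3 + 4 + 2 = 56

56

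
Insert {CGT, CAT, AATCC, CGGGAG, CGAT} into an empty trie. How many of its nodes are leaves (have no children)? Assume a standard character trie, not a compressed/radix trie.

5

Leaves are exactly the stored words that no other stored word extends.
Those words: "AATCC", "CAT", "CGAT", "CGGGAG", "CGT"
Leaf count: 5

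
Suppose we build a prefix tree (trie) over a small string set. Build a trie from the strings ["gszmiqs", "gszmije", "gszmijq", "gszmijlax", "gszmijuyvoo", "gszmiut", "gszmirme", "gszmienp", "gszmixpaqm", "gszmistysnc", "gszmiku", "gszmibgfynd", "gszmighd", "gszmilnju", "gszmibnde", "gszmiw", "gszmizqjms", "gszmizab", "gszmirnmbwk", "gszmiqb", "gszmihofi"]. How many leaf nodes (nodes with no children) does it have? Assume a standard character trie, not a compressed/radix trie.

Leaves are exactly the stored words that no other stored word extends.
Those words: "gszmibgfynd", "gszmibnde", "gszmienp", "gszmighd", "gszmihofi", "gszmije", "gszmijlax", "gszmijq", "gszmijuyvoo", "gszmiku", "gszmilnju", "gszmiqb", "gszmiqs", "gszmirme", "gszmirnmbwk", "gszmistysnc", "gszmiut", "gszmiw", "gszmixpaqm", "gszmizab", "gszmizqjms"
Leaf count: 21

21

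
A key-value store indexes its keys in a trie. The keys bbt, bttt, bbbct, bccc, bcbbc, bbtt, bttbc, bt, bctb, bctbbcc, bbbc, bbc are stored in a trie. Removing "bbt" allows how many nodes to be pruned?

After clearing the end-marker at "bbt", prune upward until reaching a node still needed by another word.
Every node on "bbt" is still needed (e.g. by "bbtt"), so nothing is freed.
Nodes removed: 0

0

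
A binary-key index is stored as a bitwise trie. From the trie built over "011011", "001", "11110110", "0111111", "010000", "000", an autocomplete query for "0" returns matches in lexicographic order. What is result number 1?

DFS of the "0" subtree visits, in order: "000", "001", "010000", "011011", "0111111"
Position 1: 000

000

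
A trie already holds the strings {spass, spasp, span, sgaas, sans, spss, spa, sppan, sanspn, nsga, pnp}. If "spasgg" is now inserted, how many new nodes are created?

Walking "spasgg" from the root, the first 4 characters ("spas") follow existing edges; "g" is the first miss.
New nodes needed: |"spasgg"| − 4 = 6 − 4 = 2.

2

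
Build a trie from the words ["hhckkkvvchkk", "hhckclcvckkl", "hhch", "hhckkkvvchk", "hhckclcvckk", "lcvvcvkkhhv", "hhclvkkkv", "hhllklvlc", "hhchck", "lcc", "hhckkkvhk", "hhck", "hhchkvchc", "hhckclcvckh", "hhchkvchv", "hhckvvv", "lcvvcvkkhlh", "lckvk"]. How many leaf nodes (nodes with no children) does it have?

14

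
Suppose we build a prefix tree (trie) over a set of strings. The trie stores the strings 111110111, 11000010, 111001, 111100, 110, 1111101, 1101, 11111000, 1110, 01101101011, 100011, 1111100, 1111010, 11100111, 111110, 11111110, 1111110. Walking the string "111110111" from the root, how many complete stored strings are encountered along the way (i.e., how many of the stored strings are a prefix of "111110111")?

3

Traverse "111110111" character by character; count nodes along the way that are marked as word ends.
Prefixes of the query that are stored words: "111110", "1111101", "111110111"
Count: 3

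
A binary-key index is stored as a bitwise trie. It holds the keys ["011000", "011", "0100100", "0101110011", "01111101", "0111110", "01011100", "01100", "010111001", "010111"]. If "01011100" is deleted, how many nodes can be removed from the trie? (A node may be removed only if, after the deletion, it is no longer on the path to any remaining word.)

0

Walk "01011100" from the leaf back toward the root, removing each node that no remaining word uses.
Every node on "01011100" is still needed (e.g. by "0101110011"), so nothing is freed.
Nodes removed: 0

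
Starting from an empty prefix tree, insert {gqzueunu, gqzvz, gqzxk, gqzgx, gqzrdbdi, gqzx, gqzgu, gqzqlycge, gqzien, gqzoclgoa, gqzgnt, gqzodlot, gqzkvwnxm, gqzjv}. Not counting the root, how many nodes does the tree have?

49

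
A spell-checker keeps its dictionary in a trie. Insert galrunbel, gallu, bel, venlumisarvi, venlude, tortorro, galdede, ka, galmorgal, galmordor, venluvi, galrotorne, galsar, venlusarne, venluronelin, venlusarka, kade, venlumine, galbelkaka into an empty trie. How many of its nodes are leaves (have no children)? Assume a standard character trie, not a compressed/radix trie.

18

A leaf is a node with no children — equivalently, the end of a word that is not a proper prefix of any other stored word.
Those words: "bel", "galbelkaka", "galdede", "gallu", "galmordor", "galmorgal", "galrotorne", "galrunbel", "galsar", "kade", "tortorro", "venlude", "venlumine", "venlumisarvi", "venluronelin", "venlusarka", "venlusarne", "venluvi"
Leaf count: 18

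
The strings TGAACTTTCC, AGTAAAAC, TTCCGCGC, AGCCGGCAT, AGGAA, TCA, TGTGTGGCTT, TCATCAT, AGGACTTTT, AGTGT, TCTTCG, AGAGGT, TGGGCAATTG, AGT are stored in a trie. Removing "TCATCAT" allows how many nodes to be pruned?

4

A node on "TCATCAT"'s path can go only if nothing else ends at it or branches off below it.
The suffix "TCAT" (4 nodes) is used only by "TCATCAT"; "TCA" is itself a stored word, so pruning stops there.
Nodes removed: 4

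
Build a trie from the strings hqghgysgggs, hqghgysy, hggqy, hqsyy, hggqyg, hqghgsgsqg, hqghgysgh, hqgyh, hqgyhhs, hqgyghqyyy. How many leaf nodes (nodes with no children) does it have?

8

Leaves are exactly the stored words that no other stored word extends.
Those words: "hggqyg", "hqghgsgsqg", "hqghgysgggs", "hqghgysgh", "hqghgysy", "hqgyghqyyy", "hqgyhhs", "hqsyy"
Leaf count: 8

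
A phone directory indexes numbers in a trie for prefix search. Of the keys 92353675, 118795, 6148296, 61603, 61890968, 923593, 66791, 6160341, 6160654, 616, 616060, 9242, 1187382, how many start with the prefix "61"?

Traverse to the node for "61", then collect every word in that subtree.
Matches: "6148296", "616", "61603", "6160341", "616060", "6160654", "61890968"
Count: 7

7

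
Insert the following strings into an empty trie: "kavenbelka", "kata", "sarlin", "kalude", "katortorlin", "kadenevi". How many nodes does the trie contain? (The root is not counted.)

Trie structure (* marks end of a word):
(root)
├─ k
│  └─ a
│     ├─ d
│     │  └─ e
│     │     └─ n
│     │        └─ e
│     │           └─ v
│     │              └─ i *
│     ├─ l
│     │  └─ u
│     │     └─ d
│     │        └─ e *
│     ├─ t
│     │  ├─ a *
│     │  └─ o
│     │     └─ r
│     │        └─ t
│     │           └─ o
│     │              └─ r
│     │                 └─ l
│     │                    └─ i
│     │                       └─ n *
│     └─ v
│        └─ e
│           └─ n
│              └─ b
│                 └─ e
│                    └─ l
│                       └─ k
│                          └─ a *
└─ s
   └─ a
      └─ r
         └─ l
            └─ i
               └─ n *
Counting every labelled node above: 36.

36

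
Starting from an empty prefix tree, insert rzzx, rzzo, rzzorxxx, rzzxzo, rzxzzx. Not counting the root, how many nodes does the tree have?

Trie structure (* marks end of a word):
(root)
└─ r
   └─ z
      ├─ x
      │  └─ z
      │     └─ z
      │        └─ x *
      └─ z
         ├─ o *
         │  └─ r
         │     └─ x
         │        └─ x
         │           └─ x *
         └─ x *
            └─ z
               └─ o *
Counting every labelled node above: 15.

15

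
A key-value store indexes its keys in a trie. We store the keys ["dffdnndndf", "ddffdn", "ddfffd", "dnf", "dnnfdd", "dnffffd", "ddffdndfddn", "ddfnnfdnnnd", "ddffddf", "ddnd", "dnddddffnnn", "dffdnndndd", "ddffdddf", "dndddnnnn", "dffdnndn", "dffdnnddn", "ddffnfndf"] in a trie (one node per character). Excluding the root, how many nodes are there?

67

Insert word by word; a character creates a node only if that edge doesn't already exist:
  "dffdnndndf" → 10 new (d, f, f, d, n, n, d, n, d, f)
  "ddffdn" → prefix "d" already present; 5 new (d, f, f, d, n)
  "ddfffd" → prefix "ddff" already present; 2 new (f, d)
  "dnf" → prefix "d" already present; 2 new (n, f)
  "dnnfdd" → prefix "dn" already present; 4 new (n, f, d, d)
  "dnffffd" → prefix "dnf" already present; 4 new (f, f, f, d)
  "ddffdndfddn" → prefix "ddffdn" already present; 5 new (d, f, d, d, n)
  "ddfnnfdnnnd" → prefix "ddf" already present; 8 new (n, n, f, d, n, n, n, d)
  "ddffddf" → prefix "ddffd" already present; 2 new (d, f)
  "ddnd" → prefix "dd" already present; 2 new (n, d)
  "dnddddffnnn" → prefix "dn" already present; 9 new (d, d, d, d, f, f, n, n, n)
  "dffdnndndd" → prefix "dffdnndnd" already present; 1 new (d)
  "ddffdddf" → prefix "ddffdd" already present; 2 new (d, f)
  "dndddnnnn" → prefix "dnddd" already present; 4 new (n, n, n, n)
  "dffdnndn" → prefix "dffdnndn" already present; 0 new (none)
  "dffdnnddn" → prefix "dffdnnd" already present; 2 new (d, n)
  "ddffnfndf" → prefix "ddff" already present; 5 new (n, f, n, d, f)
Total nodes = 10 + 5 + 2 + 2 + 4 + 4 + 5 + 8 + 2 + 2 + 9 + 1 + 2 + 4 + 0 + 2 + 5 = 67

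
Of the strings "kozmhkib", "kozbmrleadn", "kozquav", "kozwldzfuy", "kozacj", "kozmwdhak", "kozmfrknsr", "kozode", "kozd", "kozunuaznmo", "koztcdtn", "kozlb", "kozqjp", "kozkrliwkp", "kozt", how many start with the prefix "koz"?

15

Walk to "koz"; the words in its subtree are exactly those with that prefix.
Matches: "kozacj", "kozbmrleadn", "kozd", "kozkrliwkp", "kozlb", "kozmfrknsr", "kozmhkib", "kozmwdhak", "kozode", "kozqjp", "kozquav", "kozt", "koztcdtn", "kozunuaznmo", "kozwldzfuy"
Count: 15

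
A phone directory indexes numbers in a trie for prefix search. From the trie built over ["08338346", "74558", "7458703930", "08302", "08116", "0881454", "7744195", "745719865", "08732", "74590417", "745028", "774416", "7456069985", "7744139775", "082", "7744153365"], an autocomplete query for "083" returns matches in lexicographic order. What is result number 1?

DFS of the "083" subtree visits, in order: "08302", "08338346"
The 1st is 08302.

08302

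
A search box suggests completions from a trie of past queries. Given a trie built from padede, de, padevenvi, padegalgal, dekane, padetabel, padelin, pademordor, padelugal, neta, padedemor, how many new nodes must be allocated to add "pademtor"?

3

The longest prefix of "pademtor" already in the trie is "padem" (length 5).
Each of the 3 remaining characters creates one node.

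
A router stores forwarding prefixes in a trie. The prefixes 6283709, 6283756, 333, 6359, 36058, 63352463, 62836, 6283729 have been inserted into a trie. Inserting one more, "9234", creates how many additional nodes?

4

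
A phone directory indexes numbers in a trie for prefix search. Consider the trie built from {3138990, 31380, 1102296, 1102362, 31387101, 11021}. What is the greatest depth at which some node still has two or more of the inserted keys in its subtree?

4

Equivalently: take the maximum, over all pairs, of their longest common prefix length.
e.g. "11021" and "1102296" share the prefix "1102" of length 4; no pair shares a longer one.
Longest shared-prefix length: 4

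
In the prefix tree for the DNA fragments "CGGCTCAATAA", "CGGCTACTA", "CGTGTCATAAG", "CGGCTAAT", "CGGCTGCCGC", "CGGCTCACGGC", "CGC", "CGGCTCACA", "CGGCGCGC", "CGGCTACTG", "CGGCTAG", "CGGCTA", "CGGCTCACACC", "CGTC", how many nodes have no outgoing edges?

12

A leaf is a node with no children — equivalently, the end of a word that is not a proper prefix of any other stored word.
Those words: "CGC", "CGGCGCGC", "CGGCTAAT", "CGGCTACTA", "CGGCTACTG", "CGGCTAG", "CGGCTCAATAA", "CGGCTCACACC", "CGGCTCACGGC", "CGGCTGCCGC", "CGTC", "CGTGTCATAAG"
Leaf count: 12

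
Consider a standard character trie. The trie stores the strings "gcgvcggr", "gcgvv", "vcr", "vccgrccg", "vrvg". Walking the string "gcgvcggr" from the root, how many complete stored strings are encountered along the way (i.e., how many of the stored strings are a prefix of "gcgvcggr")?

1

Check each prefix of "gcgvcggr" against the stored set — each match is an end-marker on the path.
Prefixes of the query that are stored words: "gcgvcggr"
Count: 1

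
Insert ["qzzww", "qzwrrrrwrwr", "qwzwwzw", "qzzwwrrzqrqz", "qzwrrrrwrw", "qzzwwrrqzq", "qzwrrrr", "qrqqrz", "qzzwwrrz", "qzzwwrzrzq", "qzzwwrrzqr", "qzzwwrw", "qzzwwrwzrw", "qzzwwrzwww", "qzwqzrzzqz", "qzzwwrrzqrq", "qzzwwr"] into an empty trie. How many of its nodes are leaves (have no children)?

Leaves are exactly the stored words that no other stored word extends.
Those words: "qrqqrz", "qwzwwzw", "qzwqzrzzqz", "qzwrrrrwrwr", "qzzwwrrqzq", "qzzwwrrzqrqz", "qzzwwrwzrw", "qzzwwrzrzq", "qzzwwrzwww"
Leaf count: 9

9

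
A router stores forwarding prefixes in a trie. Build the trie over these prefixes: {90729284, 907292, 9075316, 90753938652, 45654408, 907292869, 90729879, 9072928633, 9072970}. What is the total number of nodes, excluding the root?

Count nodes per top-level branch (shared prefixes stored once):
  '4'-branch (45654408): 8 nodes
  '9'-branch (907292, 90729284, 9072928633, 907292869, 9072970, 90729879, 9075316, 90753938652): 27 nodes
Sum: 35

35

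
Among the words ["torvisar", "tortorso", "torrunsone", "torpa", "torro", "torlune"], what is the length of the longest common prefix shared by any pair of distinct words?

Equivalently: take the maximum, over all pairs, of their longest common prefix length.
"torro" and "torrunsone" agree on "torr" (4 characters) before diverging; nothing deeper is shared.
Longest shared-prefix length: 4

4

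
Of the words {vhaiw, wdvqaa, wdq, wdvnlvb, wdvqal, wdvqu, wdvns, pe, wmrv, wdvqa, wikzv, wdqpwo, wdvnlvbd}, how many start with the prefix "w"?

11

Filter for entries beginning with "w":
Words under "w": wdq, wdqpwo, wdvnlvb, wdvnlvbd, wdvns, wdvqa, wdvqaa, wdvqal, wdvqu, wikzv, wmrv
Count: 11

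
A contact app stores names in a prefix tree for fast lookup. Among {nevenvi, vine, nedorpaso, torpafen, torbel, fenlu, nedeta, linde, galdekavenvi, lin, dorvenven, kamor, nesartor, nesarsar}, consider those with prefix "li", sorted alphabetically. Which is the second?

DFS of the "li" subtree visits, in order: "lin", "linde"
Position 2: linde

linde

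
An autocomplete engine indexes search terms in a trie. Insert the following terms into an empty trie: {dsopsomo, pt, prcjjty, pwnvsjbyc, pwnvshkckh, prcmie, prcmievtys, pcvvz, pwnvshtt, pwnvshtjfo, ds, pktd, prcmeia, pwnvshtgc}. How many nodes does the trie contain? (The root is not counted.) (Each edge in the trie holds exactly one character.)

53

For each word, the new-node count is its length minus the longest prefix already in the trie:
  "dsopsomo" → 8 new (d, s, o, p, s, o, m, o)
  "pt" → 2 new (p, t)
  "prcjjty" → prefix "p" already present; 6 new (r, c, j, j, t, y)
  "pwnvsjbyc" → prefix "p" already present; 8 new (w, n, v, s, j, b, y, c)
  "pwnvshkckh" → prefix "pwnvs" already present; 5 new (h, k, c, k, h)
  "prcmie" → prefix "prc" already present; 3 new (m, i, e)
  "prcmievtys" → prefix "prcmie" already present; 4 new (v, t, y, s)
  "pcvvz" → prefix "p" already present; 4 new (c, v, v, z)
  "pwnvshtt" → prefix "pwnvsh" already present; 2 new (t, t)
  "pwnvshtjfo" → prefix "pwnvsht" already present; 3 new (j, f, o)
  "ds" → prefix "ds" already present; 0 new (none)
  "pktd" → prefix "p" already present; 3 new (k, t, d)
  "prcmeia" → prefix "prcm" already present; 3 new (e, i, a)
  "pwnvshtgc" → prefix "pwnvsht" already present; 2 new (g, c)
Total nodes = 8 + 2 + 6 + 8 + 5 + 3 + 4 + 4 + 2 + 3 + 0 + 3 + 3 + 2 = 53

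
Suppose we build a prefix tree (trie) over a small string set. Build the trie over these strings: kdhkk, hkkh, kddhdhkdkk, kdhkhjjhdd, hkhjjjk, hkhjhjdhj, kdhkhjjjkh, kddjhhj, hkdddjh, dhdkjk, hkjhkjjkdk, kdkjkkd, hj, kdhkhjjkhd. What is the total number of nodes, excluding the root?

68

For each word, the new-node count is its length minus the longest prefix already in the trie:
  "kdhkk" → 5 new (k, d, h, k, k)
  "hkkh" → 4 new (h, k, k, h)
  "kddhdhkdkk" → prefix "kd" already present; 8 new (d, h, d, h, k, d, k, k)
  "kdhkhjjhdd" → prefix "kdhk" already present; 6 new (h, j, j, h, d, d)
  "hkhjjjk" → prefix "hk" already present; 5 new (h, j, j, j, k)
  "hkhjhjdhj" → prefix "hkhj" already present; 5 new (h, j, d, h, j)
  "kdhkhjjjkh" → prefix "kdhkhjj" already present; 3 new (j, k, h)
  "kddjhhj" → prefix "kdd" already present; 4 new (j, h, h, j)
  "hkdddjh" → prefix "hk" already present; 5 new (d, d, d, j, h)
  "dhdkjk" → 6 new (d, h, d, k, j, k)
  "hkjhkjjkdk" → prefix "hk" already present; 8 new (j, h, k, j, j, k, d, k)
  "kdkjkkd" → prefix "kd" already present; 5 new (k, j, k, k, d)
  "hj" → prefix "h" already present; 1 new (j)
  "kdhkhjjkhd" → prefix "kdhkhjj" already present; 3 new (k, h, d)
Total nodes = 5 + 4 + 8 + 6 + 5 + 5 + 3 + 4 + 5 + 6 + 8 + 5 + 1 + 3 = 68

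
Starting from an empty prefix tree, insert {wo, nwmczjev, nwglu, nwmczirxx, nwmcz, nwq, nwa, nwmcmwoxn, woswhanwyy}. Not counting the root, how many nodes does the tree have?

32

Insert word by word; a character creates a node only if that edge doesn't already exist:
  "wo" → 2 new (w, o)
  "nwmczjev" → 8 new (n, w, m, c, z, j, e, v)
  "nwglu" → prefix "nw" already present; 3 new (g, l, u)
  "nwmczirxx" → prefix "nwmcz" already present; 4 new (i, r, x, x)
  "nwmcz" → prefix "nwmcz" already present; 0 new (none)
  "nwq" → prefix "nw" already present; 1 new (q)
  "nwa" → prefix "nw" already present; 1 new (a)
  "nwmcmwoxn" → prefix "nwmc" already present; 5 new (m, w, o, x, n)
  "woswhanwyy" → prefix "wo" already present; 8 new (s, w, h, a, n, w, y, y)
Total nodes = 2 + 8 + 3 + 4 + 0 + 1 + 1 + 5 + 8 = 32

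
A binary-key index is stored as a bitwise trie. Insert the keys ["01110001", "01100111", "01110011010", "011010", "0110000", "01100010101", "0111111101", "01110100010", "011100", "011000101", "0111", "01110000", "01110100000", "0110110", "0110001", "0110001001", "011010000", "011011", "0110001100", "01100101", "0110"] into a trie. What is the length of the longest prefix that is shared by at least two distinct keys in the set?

Look for the deepest trie node that still has at least two words in its subtree.
e.g. "011000101" and "01100010101" share the prefix "011000101" of length 9; no pair shares a longer one.
Longest shared-prefix length: 9

9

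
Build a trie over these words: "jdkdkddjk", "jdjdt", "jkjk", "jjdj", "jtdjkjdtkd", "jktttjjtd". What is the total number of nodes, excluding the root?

34

Trace insertions, counting only characters that open a new branch:
  "jdkdkddjk" → 9 new (j, d, k, d, k, d, d, j, k)
  "jdjdt" → prefix "jd" already present; 3 new (j, d, t)
  "jkjk" → prefix "j" already present; 3 new (k, j, k)
  "jjdj" → prefix "j" already present; 3 new (j, d, j)
  "jtdjkjdtkd" → prefix "j" already present; 9 new (t, d, j, k, j, d, t, k, d)
  "jktttjjtd" → prefix "jk" already present; 7 new (t, t, t, j, j, t, d)
Total nodes = 9 + 3 + 3 + 3 + 9 + 7 = 34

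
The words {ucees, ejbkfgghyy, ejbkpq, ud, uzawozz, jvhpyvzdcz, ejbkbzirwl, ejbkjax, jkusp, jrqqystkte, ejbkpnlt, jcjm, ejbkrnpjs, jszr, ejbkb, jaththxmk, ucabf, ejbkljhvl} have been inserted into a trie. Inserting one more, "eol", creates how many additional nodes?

"e" is already a path in the trie; the remaining "ol" must be added.
Each of the 2 remaining characters creates one node.

2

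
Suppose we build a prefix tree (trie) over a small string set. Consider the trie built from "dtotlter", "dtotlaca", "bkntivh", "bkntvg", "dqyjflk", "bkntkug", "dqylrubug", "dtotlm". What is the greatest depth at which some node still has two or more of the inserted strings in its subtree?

Look for the deepest trie node that still has at least two words in its subtree.
"dtotlaca" and "dtotlm" agree on "dtotl" (5 characters) before diverging; nothing deeper is shared.
Longest shared-prefix length: 5

5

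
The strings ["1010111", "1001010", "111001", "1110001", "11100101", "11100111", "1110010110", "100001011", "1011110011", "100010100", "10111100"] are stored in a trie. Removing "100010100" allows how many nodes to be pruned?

After clearing the end-marker at "100010100", prune upward until reaching a node still needed by another word.
The suffix "10100" (5 nodes) is used only by "100010100"; the node for "1000" still has the child "0", so pruning stops there.
Nodes removed: 5

5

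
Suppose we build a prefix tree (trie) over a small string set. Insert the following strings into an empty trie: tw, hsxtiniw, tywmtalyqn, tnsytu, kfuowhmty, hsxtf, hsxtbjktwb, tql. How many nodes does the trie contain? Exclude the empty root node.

Trace insertions, counting only characters that open a new branch:
  "tw" → 2 new (t, w)
  "hsxtiniw" → 8 new (h, s, x, t, i, n, i, w)
  "tywmtalyqn" → prefix "t" already present; 9 new (y, w, m, t, a, l, y, q, n)
  "tnsytu" → prefix "t" already present; 5 new (n, s, y, t, u)
  "kfuowhmty" → 9 new (k, f, u, o, w, h, m, t, y)
  "hsxtf" → prefix "hsxt" already present; 1 new (f)
  "hsxtbjktwb" → prefix "hsxt" already present; 6 new (b, j, k, t, w, b)
  "tql" → prefix "t" already present; 2 new (q, l)
Total nodes = 2 + 8 + 9 + 5 + 9 + 1 + 6 + 2 = 42

42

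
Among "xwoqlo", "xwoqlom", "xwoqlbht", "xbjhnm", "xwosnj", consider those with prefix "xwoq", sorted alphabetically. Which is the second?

DFS of the "xwoq" subtree visits, in order: "xwoqlbht", "xwoqlo", "xwoqlom"
The 2nd is xwoqlo.

xwoqlo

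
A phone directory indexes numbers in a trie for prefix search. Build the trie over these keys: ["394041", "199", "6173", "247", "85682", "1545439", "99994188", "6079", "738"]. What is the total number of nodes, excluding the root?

41

For each word, the new-node count is its length minus the longest prefix already in the trie:
  "394041" → 6 new (3, 9, 4, 0, 4, 1)
  "199" → 3 new (1, 9, 9)
  "6173" → 4 new (6, 1, 7, 3)
  "247" → 3 new (2, 4, 7)
  "85682" → 5 new (8, 5, 6, 8, 2)
  "1545439" → prefix "1" already present; 6 new (5, 4, 5, 4, 3, 9)
  "99994188" → 8 new (9, 9, 9, 9, 4, 1, 8, 8)
  "6079" → prefix "6" already present; 3 new (0, 7, 9)
  "738" → 3 new (7, 3, 8)
Total nodes = 6 + 3 + 4 + 3 + 5 + 6 + 8 + 3 + 3 = 41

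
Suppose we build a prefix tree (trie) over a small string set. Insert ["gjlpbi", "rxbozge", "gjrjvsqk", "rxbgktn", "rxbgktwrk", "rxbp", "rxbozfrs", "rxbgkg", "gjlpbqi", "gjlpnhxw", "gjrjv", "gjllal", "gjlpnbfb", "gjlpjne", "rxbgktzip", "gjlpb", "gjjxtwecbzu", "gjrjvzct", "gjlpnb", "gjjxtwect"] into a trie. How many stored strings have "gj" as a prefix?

13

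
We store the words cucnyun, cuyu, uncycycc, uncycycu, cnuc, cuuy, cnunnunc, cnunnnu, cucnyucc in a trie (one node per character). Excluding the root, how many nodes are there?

32

Trie structure (* marks end of a word):
(root)
├─ c
│  ├─ n
│  │  └─ u
│  │     ├─ c *
│  │     └─ n
│  │        └─ n
│  │           ├─ n
│  │           │  └─ u *
│  │           └─ u
│  │              └─ n
│  │                 └─ c *
│  └─ u
│     ├─ c
│     │  └─ n
│     │     └─ y
│     │        └─ u
│     │           ├─ c
│     │           │  └─ c *
│     │           └─ n *
│     ├─ u
│     │  └─ y *
│     └─ y
│        └─ u *
└─ u
   └─ n
      └─ c
         └─ y
            └─ c
               └─ y
                  └─ c
                     ├─ c *
                     └─ u *
Counting every labelled node above: 32.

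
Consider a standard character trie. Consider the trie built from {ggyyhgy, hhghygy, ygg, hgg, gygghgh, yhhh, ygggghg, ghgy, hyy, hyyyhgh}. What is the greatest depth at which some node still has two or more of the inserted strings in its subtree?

3

Look for the deepest trie node that still has at least two words in its subtree.
"hyy" and "hyyyhgh" agree on "hyy" (3 characters) before diverging; nothing deeper is shared.
Longest shared-prefix length: 3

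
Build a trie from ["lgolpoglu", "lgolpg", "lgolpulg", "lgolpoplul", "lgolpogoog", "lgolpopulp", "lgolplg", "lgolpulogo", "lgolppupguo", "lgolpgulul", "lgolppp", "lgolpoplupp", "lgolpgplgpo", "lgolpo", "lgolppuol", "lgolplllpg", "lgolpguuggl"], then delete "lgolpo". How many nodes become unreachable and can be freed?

0

A node on "lgolpo"'s path can go only if nothing else ends at it or branches off below it.
Every node on "lgolpo" is still needed (e.g. by "lgolpoglu"), so nothing is freed.
Nodes removed: 0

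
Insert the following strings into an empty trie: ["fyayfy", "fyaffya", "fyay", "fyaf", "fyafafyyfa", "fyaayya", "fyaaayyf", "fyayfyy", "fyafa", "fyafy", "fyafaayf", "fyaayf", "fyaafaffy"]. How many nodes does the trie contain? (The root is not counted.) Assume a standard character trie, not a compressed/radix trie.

Trie structure (* marks end of a word):
(root)
└─ f
   └─ y
      └─ a
         ├─ a
         │  ├─ a
         │  │  └─ y
         │  │     └─ y
         │  │        └─ f *
         │  ├─ f
         │  │  └─ a
         │  │     └─ f
         │  │        └─ f
         │  │           └─ y *
         │  └─ y
         │     ├─ f *
         │     └─ y
         │        └─ a *
         ├─ f *
         │  ├─ a *
         │  │  ├─ a
         │  │  │  └─ y
         │  │  │     └─ f *
         │  │  └─ f
         │  │     └─ y
         │  │        └─ y
         │  │           └─ f
         │  │              └─ a *
         │  ├─ f
         │  │  └─ y
         │  │     └─ a *
         │  └─ y *
         └─ y *
            └─ f
               └─ y *
                  └─ y *
Counting every labelled node above: 35.

35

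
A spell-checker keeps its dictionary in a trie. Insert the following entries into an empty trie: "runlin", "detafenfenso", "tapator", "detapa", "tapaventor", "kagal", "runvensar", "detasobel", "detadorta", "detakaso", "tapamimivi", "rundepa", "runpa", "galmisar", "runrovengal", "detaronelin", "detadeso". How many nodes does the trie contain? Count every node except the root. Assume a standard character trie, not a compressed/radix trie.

For each word, the new-node count is its length minus the longest prefix already in the trie:
  "runlin" → 6 new (r, u, n, l, i, n)
  "detafenfenso" → 12 new (d, e, t, a, f, e, n, f, e, n, s, o)
  "tapator" → 7 new (t, a, p, a, t, o, r)
  "detapa" → prefix "deta" already present; 2 new (p, a)
  "tapaventor" → prefix "tapa" already present; 6 new (v, e, n, t, o, r)
  "kagal" → 5 new (k, a, g, a, l)
  "runvensar" → prefix "run" already present; 6 new (v, e, n, s, a, r)
  "detasobel" → prefix "deta" already present; 5 new (s, o, b, e, l)
  "detadorta" → prefix "deta" already present; 5 new (d, o, r, t, a)
  "detakaso" → prefix "deta" already present; 4 new (k, a, s, o)
  "tapamimivi" → prefix "tapa" already present; 6 new (m, i, m, i, v, i)
  "rundepa" → prefix "run" already present; 4 new (d, e, p, a)
  "runpa" → prefix "run" already present; 2 new (p, a)
  "galmisar" → 8 new (g, a, l, m, i, s, a, r)
  "runrovengal" → prefix "run" already present; 8 new (r, o, v, e, n, g, a, l)
  "detaronelin" → prefix "deta" already present; 7 new (r, o, n, e, l, i, n)
  "detadeso" → prefix "detad" already present; 3 new (e, s, o)
Total nodes = 6 + 12 + 7 + 2 + 6 + 5 + 6 + 5 + 5 + 4 + 6 + 4 + 2 + 8 + 8 + 7 + 3 = 96

96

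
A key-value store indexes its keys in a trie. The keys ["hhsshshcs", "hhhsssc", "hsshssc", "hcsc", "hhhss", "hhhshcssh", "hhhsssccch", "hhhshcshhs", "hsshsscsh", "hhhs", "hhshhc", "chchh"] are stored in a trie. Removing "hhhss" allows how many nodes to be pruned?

0

After clearing the end-marker at "hhhss", prune upward until reaching a node still needed by another word.
Every node on "hhhss" is still needed (e.g. by "hhhsssc"), so nothing is freed.
Nodes removed: 0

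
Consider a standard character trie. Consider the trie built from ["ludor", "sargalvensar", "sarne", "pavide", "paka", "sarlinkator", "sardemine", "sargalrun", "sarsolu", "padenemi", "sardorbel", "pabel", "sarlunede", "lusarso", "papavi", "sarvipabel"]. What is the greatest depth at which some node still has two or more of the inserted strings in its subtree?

Equivalently: take the maximum, over all pairs, of their longest common prefix length.
e.g. "sargalrun" and "sargalvensar" share the prefix "sargal" of length 6; no pair shares a longer one.
Longest shared-prefix length: 6

6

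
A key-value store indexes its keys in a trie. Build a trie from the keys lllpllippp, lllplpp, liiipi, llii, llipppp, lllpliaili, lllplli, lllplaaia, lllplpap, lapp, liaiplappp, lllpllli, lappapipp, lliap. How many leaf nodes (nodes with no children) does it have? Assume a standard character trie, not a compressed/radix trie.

12

Leaves are exactly the stored words that no other stored word extends.
Those words: "lappapipp", "liaiplappp", "liiipi", "lliap", "llii", "llipppp", "lllplaaia", "lllpliaili", "lllpllippp", "lllpllli", "lllplpap", "lllplpp"
Leaf count: 12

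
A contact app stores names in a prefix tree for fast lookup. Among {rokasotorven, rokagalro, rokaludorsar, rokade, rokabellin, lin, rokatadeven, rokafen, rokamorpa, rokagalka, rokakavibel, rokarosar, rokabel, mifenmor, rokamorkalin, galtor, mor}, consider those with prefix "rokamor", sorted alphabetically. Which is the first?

Words with prefix "rokamor", in lexicographic order: "rokamorkalin", "rokamorpa"
Position 1: rokamorkalin

rokamorkalin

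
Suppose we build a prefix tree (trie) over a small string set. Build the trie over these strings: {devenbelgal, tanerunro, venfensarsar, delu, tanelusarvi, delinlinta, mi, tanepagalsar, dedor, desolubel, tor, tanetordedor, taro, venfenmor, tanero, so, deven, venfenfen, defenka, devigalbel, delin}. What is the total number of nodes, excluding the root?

For each word, the new-node count is its length minus the longest prefix already in the trie:
  "devenbelgal" → 11 new (d, e, v, e, n, b, e, l, g, a, l)
  "tanerunro" → 9 new (t, a, n, e, r, u, n, r, o)
  "venfensarsar" → 12 new (v, e, n, f, e, n, s, a, r, s, a, r)
  "delu" → prefix "de" already present; 2 new (l, u)
  "tanelusarvi" → prefix "tane" already present; 7 new (l, u, s, a, r, v, i)
  "delinlinta" → prefix "del" already present; 7 new (i, n, l, i, n, t, a)
  "mi" → 2 new (m, i)
  "tanepagalsar" → prefix "tane" already present; 8 new (p, a, g, a, l, s, a, r)
  "dedor" → prefix "de" already present; 3 new (d, o, r)
  "desolubel" → prefix "de" already present; 7 new (s, o, l, u, b, e, l)
  "tor" → prefix "t" already present; 2 new (o, r)
  "tanetordedor" → prefix "tane" already present; 8 new (t, o, r, d, e, d, o, r)
  "taro" → prefix "ta" already present; 2 new (r, o)
  "venfenmor" → prefix "venfen" already present; 3 new (m, o, r)
  "tanero" → prefix "taner" already present; 1 new (o)
  "so" → 2 new (s, o)
  "deven" → prefix "deven" already present; 0 new (none)
  "venfenfen" → prefix "venfen" already present; 3 new (f, e, n)
  "defenka" → prefix "de" already present; 5 new (f, e, n, k, a)
  "devigalbel" → prefix "dev" already present; 7 new (i, g, a, l, b, e, l)
  "delin" → prefix "delin" already present; 0 new (none)
Total nodes = 11 + 9 + 12 + 2 + 7 + 7 + 2 + 8 + 3 + 7 + 2 + 8 + 2 + 3 + 1 + 2 + 0 + 3 + 5 + 7 + 0 = 101

101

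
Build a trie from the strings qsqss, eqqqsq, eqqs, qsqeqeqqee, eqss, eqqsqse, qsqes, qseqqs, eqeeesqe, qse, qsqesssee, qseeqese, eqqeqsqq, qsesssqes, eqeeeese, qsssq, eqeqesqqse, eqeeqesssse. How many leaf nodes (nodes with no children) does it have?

A leaf is a node with no children — equivalently, the end of a word that is not a proper prefix of any other stored word.
Those words: "eqeeeese", "eqeeesqe", "eqeeqesssse", "eqeqesqqse", "eqqeqsqq", "eqqqsq", "eqqsqse", "eqss", "qseeqese", "qseqqs", "qsesssqes", "qsqeqeqqee", "qsqesssee", "qsqss", "qsssq"
Leaf count: 15

15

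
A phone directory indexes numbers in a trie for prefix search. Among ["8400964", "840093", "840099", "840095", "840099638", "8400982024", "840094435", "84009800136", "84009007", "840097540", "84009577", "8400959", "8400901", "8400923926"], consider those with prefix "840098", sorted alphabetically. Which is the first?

Filter for "840098…" and sort: "84009800136", "8400982024"
The 1st is 84009800136.

84009800136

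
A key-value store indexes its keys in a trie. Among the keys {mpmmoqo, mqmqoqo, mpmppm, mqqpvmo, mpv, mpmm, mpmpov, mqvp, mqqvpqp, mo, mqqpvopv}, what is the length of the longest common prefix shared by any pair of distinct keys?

Equivalently: take the maximum, over all pairs, of their longest common prefix length.
"mqqpvmo" and "mqqpvopv" agree on "mqqpv" (5 characters) before diverging; nothing deeper is shared.
Longest shared-prefix length: 5

5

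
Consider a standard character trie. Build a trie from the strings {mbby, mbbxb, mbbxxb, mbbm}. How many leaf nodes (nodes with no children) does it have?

4

Leaves are exactly the stored words that no other stored word extends.
Those words: "mbbm", "mbbxb", "mbbxxb", "mbby"
Leaf count: 4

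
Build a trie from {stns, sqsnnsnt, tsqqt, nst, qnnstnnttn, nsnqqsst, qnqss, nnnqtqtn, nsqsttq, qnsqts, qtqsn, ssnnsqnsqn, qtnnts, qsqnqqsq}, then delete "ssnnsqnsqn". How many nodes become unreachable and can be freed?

9

After clearing the end-marker at "ssnnsqnsqn", prune upward until reaching a node still needed by another word.
The suffix "snnsqnsqn" (9 nodes) is used only by "ssnnsqnsqn"; the node for "s" still has the child "t", so pruning stops there.
Nodes removed: 9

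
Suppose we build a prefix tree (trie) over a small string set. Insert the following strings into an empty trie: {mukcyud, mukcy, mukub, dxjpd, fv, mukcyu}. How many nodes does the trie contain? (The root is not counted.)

Insert word by word; a character creates a node only if that edge doesn't already exist:
  "mukcyud" → 7 new (m, u, k, c, y, u, d)
  "mukcy" → prefix "mukcy" already present; 0 new (none)
  "mukub" → prefix "muk" already present; 2 new (u, b)
  "dxjpd" → 5 new (d, x, j, p, d)
  "fv" → 2 new (f, v)
  "mukcyu" → prefix "mukcyu" already present; 0 new (none)
Total nodes = 7 + 0 + 2 + 5 + 2 + 0 = 16

16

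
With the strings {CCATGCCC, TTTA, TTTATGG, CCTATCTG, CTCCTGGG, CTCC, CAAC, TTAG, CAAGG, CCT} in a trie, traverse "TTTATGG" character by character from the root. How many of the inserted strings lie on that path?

2

Walk "TTTATGG" from the root; an end-of-word marker is hit whenever a stored word is a prefix of "TTTATGG".
Prefixes of the query that are stored words: "TTTA", "TTTATGG"
Count: 2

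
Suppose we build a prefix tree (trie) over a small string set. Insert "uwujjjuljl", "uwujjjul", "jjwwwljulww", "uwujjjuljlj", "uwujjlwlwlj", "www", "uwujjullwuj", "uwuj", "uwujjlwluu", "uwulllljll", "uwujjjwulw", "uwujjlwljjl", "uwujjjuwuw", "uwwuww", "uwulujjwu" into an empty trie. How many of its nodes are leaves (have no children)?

Leaves are exactly the stored words that no other stored word extends.
Those words: "jjwwwljulww", "uwujjjuljlj", "uwujjjuwuw", "uwujjjwulw", "uwujjlwljjl", "uwujjlwluu", "uwujjlwlwlj", "uwujjullwuj", "uwulllljll", "uwulujjwu", "uwwuww", "www"
Leaf count: 12

12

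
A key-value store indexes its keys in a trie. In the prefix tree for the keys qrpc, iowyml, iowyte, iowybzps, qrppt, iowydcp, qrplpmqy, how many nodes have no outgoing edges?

A leaf is a node with no children — equivalently, the end of a word that is not a proper prefix of any other stored word.
Those words: "iowybzps", "iowydcp", "iowyml", "iowyte", "qrpc", "qrplpmqy", "qrppt"
Leaf count: 7

7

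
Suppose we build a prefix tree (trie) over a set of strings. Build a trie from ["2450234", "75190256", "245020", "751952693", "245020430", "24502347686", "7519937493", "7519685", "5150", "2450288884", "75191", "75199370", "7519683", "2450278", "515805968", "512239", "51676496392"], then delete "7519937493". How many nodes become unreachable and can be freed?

3

After clearing the end-marker at "7519937493", prune upward until reaching a node still needed by another word.
The suffix "493" (3 nodes) is used only by "7519937493"; the node for "7519937" still has the child "0", so pruning stops there.
Nodes removed: 3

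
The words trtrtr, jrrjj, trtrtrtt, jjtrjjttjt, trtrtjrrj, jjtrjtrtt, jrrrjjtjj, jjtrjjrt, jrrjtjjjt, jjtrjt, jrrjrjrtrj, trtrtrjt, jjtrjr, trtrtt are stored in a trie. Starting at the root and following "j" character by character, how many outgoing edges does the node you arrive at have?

Walk "j" from the root, arriving at one node.
Distinct next characters after "j": j, r.
That node has 2 child edges.

2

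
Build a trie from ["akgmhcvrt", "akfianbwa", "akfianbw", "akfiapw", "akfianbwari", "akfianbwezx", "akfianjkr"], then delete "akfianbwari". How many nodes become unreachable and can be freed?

A node on "akfianbwari"'s path can go only if nothing else ends at it or branches off below it.
The suffix "ri" (2 nodes) is used only by "akfianbwari"; "akfianbwa" is itself a stored word, so pruning stops there.
Nodes removed: 2

2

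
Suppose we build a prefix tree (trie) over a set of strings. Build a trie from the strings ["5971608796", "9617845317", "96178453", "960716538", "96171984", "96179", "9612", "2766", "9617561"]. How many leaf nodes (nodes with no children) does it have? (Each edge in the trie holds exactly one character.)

Leaves are exactly the stored words that no other stored word extends.
Those words: "2766", "5971608796", "960716538", "9612", "96171984", "9617561", "9617845317", "96179"
Leaf count: 8

8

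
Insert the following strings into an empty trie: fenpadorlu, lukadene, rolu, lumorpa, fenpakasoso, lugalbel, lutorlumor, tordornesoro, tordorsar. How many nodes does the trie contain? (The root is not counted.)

62

Trace insertions, counting only characters that open a new branch:
  "fenpadorlu" → 10 new (f, e, n, p, a, d, o, r, l, u)
  "lukadene" → 8 new (l, u, k, a, d, e, n, e)
  "rolu" → 4 new (r, o, l, u)
  "lumorpa" → prefix "lu" already present; 5 new (m, o, r, p, a)
  "fenpakasoso" → prefix "fenpa" already present; 6 new (k, a, s, o, s, o)
  "lugalbel" → prefix "lu" already present; 6 new (g, a, l, b, e, l)
  "lutorlumor" → prefix "lu" already present; 8 new (t, o, r, l, u, m, o, r)
  "tordornesoro" → 12 new (t, o, r, d, o, r, n, e, s, o, r, o)
  "tordorsar" → prefix "tordor" already present; 3 new (s, a, r)
Total nodes = 10 + 8 + 4 + 5 + 6 + 6 + 8 + 12 + 3 = 62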